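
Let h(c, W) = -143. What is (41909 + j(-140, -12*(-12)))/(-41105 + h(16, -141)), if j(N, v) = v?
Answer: -42053/41248 ≈ -1.0195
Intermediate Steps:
(41909 + j(-140, -12*(-12)))/(-41105 + h(16, -141)) = (41909 - 12*(-12))/(-41105 - 143) = (41909 + 144)/(-41248) = 42053*(-1/41248) = -42053/41248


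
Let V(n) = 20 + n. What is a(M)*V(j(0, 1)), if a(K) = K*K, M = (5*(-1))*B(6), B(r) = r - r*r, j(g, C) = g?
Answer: 450000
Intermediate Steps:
B(r) = r - r**2
M = 150 (M = (5*(-1))*(6*(1 - 1*6)) = -30*(1 - 6) = -30*(-5) = -5*(-30) = 150)
a(K) = K**2
a(M)*V(j(0, 1)) = 150**2*(20 + 0) = 22500*20 = 450000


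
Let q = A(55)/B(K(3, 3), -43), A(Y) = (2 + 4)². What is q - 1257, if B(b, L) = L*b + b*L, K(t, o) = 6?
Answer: -54054/43 ≈ -1257.1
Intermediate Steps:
A(Y) = 36 (A(Y) = 6² = 36)
B(b, L) = 2*L*b (B(b, L) = L*b + L*b = 2*L*b)
q = -3/43 (q = 36/((2*(-43)*6)) = 36/(-516) = 36*(-1/516) = -3/43 ≈ -0.069767)
q - 1257 = -3/43 - 1257 = -54054/43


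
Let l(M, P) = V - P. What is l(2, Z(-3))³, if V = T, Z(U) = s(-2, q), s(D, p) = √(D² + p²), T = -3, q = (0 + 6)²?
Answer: -11727 - 13270*√13 ≈ -59573.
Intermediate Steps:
q = 36 (q = 6² = 36)
Z(U) = 10*√13 (Z(U) = √((-2)² + 36²) = √(4 + 1296) = √1300 = 10*√13)
V = -3
l(M, P) = -3 - P
l(2, Z(-3))³ = (-3 - 10*√13)³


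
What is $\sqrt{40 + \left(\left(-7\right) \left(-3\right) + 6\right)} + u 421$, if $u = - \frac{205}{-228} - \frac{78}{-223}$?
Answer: $\frac{26733079}{50844} + \sqrt{67} \approx 533.97$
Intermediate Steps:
$u = \frac{63499}{50844}$ ($u = \left(-205\right) \left(- \frac{1}{228}\right) - - \frac{78}{223} = \frac{205}{228} + \frac{78}{223} = \frac{63499}{50844} \approx 1.2489$)
$\sqrt{40 + \left(\left(-7\right) \left(-3\right) + 6\right)} + u 421 = \sqrt{40 + \left(\left(-7\right) \left(-3\right) + 6\right)} + \frac{63499}{50844} \cdot 421 = \sqrt{40 + \left(21 + 6\right)} + \frac{26733079}{50844} = \sqrt{40 + 27} + \frac{26733079}{50844} = \sqrt{67} + \frac{26733079}{50844} = \frac{26733079}{50844} + \sqrt{67}$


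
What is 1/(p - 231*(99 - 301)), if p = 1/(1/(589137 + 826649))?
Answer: 1/1462448 ≈ 6.8379e-7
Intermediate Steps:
p = 1415786 (p = 1/(1/1415786) = 1415786)
1/(p - 231*(99 - 301)) = 1/(1415786 - 231*(99 - 301)) = 1/(1415786 - 231*(-202)) = 1/(1415786 + 46662) = 1/1462448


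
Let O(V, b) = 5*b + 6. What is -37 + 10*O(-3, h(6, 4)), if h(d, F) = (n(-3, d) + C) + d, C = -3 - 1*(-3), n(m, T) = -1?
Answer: 273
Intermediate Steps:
C = 0 (C = -3 + 3 = 0)
h(d, F) = -1 + d (h(d, F) = (-1 + 0) + d = -1 + d)
O(V, b) = 6 + 5*b
-37 + 10*O(-3, h(6, 4)) = -37 + 10*(6 + 5*(-1 + 6)) = -37 + 10*(6 + 5*5) = -37 + 10*(6 + 25) = -37 + 10*31 = -37 + 310 = 273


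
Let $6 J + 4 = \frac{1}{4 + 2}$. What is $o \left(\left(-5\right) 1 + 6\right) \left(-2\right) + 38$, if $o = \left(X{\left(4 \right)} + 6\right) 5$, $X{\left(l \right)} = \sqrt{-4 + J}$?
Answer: $-22 - \frac{5 i \sqrt{167}}{3} \approx -22.0 - 21.538 i$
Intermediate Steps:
$J = - \frac{23}{36}$ ($J = - \frac{2}{3} + \frac{1}{6 \left(4 + 2\right)} = - \frac{2}{3} + \frac{1}{6 \cdot 6} = - \frac{2}{3} + \frac{1}{6} \cdot \frac{1}{6} = - \frac{2}{3} + \frac{1}{36} = - \frac{23}{36} \approx -0.63889$)
$X{\left(l \right)} = \frac{i \sqrt{167}}{6}$ ($X{\left(l \right)} = \sqrt{-4 - \frac{23}{36}} = \sqrt{- \frac{167}{36}} = \frac{i \sqrt{167}}{6}$)
$o = 30 + \frac{5 i \sqrt{167}}{6}$ ($o = \left(\frac{i \sqrt{167}}{6} + 6\right) 5 = \left(6 + \frac{i \sqrt{167}}{6}\right) 5 = 30 + \frac{5 i \sqrt{167}}{6} \approx 30.0 + 10.769 i$)
$o \left(\left(-5\right) 1 + 6\right) \left(-2\right) + 38 = \left(30 + \frac{5 i \sqrt{167}}{6}\right) \left(\left(-5\right) 1 + 6\right) \left(-2\right) + 38 = \left(30 + \frac{5 i \sqrt{167}}{6}\right) \left(-5 + 6\right) \left(-2\right) + 38 = \left(30 + \frac{5 i \sqrt{167}}{6}\right) 1 \left(-2\right) + 38 = \left(30 + \frac{5 i \sqrt{167}}{6}\right) \left(-2\right) + 38 = \left(-60 - \frac{5 i \sqrt{167}}{3}\right) + 38 = -22 - \frac{5 i \sqrt{167}}{3}$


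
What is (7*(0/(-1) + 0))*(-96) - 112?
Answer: -112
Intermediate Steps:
(7*(0/(-1) + 0))*(-96) - 112 = (7*(0*(-1) + 0))*(-96) - 112 = (7*(0 + 0))*(-96) - 112 = (7*0)*(-96) - 112 = 0*(-96) - 112 = 0 - 112 = -112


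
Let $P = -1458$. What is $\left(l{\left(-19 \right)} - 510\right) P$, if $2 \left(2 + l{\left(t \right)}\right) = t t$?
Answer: $483327$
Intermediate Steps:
$l{\left(t \right)} = -2 + \frac{t^{2}}{2}$ ($l{\left(t \right)} = -2 + \frac{t t}{2} = -2 + \frac{t^{2}}{2}$)
$\left(l{\left(-19 \right)} - 510\right) P = \left(\left(-2 + \frac{\left(-19\right)^{2}}{2}\right) - 510\right) \left(-1458\right) = \left(\left(-2 + \frac{1}{2} \cdot 361\right) - 510\right) \left(-1458\right) = \left(\left(-2 + \frac{361}{2}\right) - 510\right) \left(-1458\right) = \left(\frac{357}{2} - 510\right) \left(-1458\right) = \left(- \frac{663}{2}\right) \left(-1458\right) = 483327$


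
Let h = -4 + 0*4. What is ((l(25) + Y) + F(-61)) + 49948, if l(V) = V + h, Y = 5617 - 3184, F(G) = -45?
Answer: 52357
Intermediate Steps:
h = -4 (h = -4 + 0 = -4)
Y = 2433
l(V) = -4 + V (l(V) = V - 4 = -4 + V)
((l(25) + Y) + F(-61)) + 49948 = (((-4 + 25) + 2433) - 45) + 49948 = ((21 + 2433) - 45) + 49948 = (2454 - 45) + 49948 = 2409 + 49948 = 52357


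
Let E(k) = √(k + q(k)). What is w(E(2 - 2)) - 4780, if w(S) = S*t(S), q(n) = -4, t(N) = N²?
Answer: -4780 - 8*I ≈ -4780.0 - 8.0*I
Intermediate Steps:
E(k) = √(-4 + k) (E(k) = √(k - 4) = √(-4 + k))
w(S) = S³ (w(S) = S*S² = S³)
w(E(2 - 2)) - 4780 = (√(-4 + (2 - 2)))³ - 4780 = (√(-4 + 0))³ - 4780 = (√(-4))³ - 4780 = (2*I)³ - 4780 = -8*I - 4780 = -4780 - 8*I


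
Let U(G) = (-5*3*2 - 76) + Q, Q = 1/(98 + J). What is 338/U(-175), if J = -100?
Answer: -676/213 ≈ -3.1737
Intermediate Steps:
Q = -1/2 (Q = 1/(98 - 100) = 1/(-2) = -1/2 ≈ -0.50000)
U(G) = -213/2 (U(G) = (-5*3*2 - 76) - 1/2 = (-15*2 - 76) - 1/2 = (-30 - 76) - 1/2 = -106 - 1/2 = -213/2)
338/U(-175) = 338/(-213/2) = 338*(-2/213) = -676/213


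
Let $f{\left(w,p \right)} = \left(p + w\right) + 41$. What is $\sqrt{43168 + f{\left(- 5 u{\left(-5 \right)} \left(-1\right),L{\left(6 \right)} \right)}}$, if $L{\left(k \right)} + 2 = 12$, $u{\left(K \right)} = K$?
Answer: $\sqrt{43194} \approx 207.83$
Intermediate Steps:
$L{\left(k \right)} = 10$ ($L{\left(k \right)} = -2 + 12 = 10$)
$f{\left(w,p \right)} = 41 + p + w$
$\sqrt{43168 + f{\left(- 5 u{\left(-5 \right)} \left(-1\right),L{\left(6 \right)} \right)}} = \sqrt{43168 + \left(41 + 10 + \left(-5\right) \left(-5\right) \left(-1\right)\right)} = \sqrt{43168 + \left(41 + 10 + 25 \left(-1\right)\right)} = \sqrt{43168 + \left(41 + 10 - 25\right)} = \sqrt{43168 + 26} = \sqrt{43194}$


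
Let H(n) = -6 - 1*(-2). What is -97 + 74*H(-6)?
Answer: -393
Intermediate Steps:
H(n) = -4 (H(n) = -6 + 2 = -4)
-97 + 74*H(-6) = -97 + 74*(-4) = -97 - 296 = -393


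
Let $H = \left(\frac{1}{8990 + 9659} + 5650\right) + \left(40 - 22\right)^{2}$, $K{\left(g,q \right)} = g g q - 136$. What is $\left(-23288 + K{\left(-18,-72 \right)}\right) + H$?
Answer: $- \frac{760468921}{18649} \approx -40778.0$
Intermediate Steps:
$K{\left(g,q \right)} = -136 + q g^{2}$ ($K{\left(g,q \right)} = g^{2} q - 136 = q g^{2} - 136 = -136 + q g^{2}$)
$H = \frac{111409127}{18649}$ ($H = \left(\frac{1}{18649} + 5650\right) + 18^{2} = \left(\frac{1}{18649} + 5650\right) + 324 = \frac{105366851}{18649} + 324 = \frac{111409127}{18649} \approx 5974.0$)
$\left(-23288 + K{\left(-18,-72 \right)}\right) + H = \left(-23288 - \left(136 + 72 \left(-18\right)^{2}\right)\right) + \frac{111409127}{18649} = \left(-23288 - 23464\right) + \frac{111409127}{18649} = -46752 + \frac{111409127}{18649} = - \frac{760468921}{18649}$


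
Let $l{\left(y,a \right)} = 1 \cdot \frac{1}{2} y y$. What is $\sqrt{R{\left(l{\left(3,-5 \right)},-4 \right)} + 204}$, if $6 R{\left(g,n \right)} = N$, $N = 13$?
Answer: $\frac{\sqrt{7422}}{6} \approx 14.359$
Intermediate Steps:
$l{\left(y,a \right)} = \frac{y^{2}}{2}$ ($l{\left(y,a \right)} = 1 \cdot \frac{1}{2} y y = \frac{y}{2} y = \frac{y^{2}}{2}$)
$R{\left(g,n \right)} = \frac{13}{6}$ ($R{\left(g,n \right)} = \frac{1}{6} \cdot 13 = \frac{13}{6}$)
$\sqrt{R{\left(l{\left(3,-5 \right)},-4 \right)} + 204} = \sqrt{\frac{13}{6} + 204} = \sqrt{\frac{1237}{6}} = \frac{\sqrt{7422}}{6}$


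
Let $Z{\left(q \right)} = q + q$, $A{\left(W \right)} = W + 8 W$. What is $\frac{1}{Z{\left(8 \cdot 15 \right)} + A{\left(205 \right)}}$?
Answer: $\frac{1}{2085} \approx 0.00047962$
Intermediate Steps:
$A{\left(W \right)} = 9 W$
$Z{\left(q \right)} = 2 q$
$\frac{1}{Z{\left(8 \cdot 15 \right)} + A{\left(205 \right)}} = \frac{1}{2 \cdot 8 \cdot 15 + 9 \cdot 205} = \frac{1}{2 \cdot 120 + 1845} = \frac{1}{240 + 1845} = \frac{1}{2085}$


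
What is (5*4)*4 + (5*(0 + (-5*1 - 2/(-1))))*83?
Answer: -1165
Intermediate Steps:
(5*4)*4 + (5*(0 + (-5*1 - 2/(-1))))*83 = 20*4 + (5*(0 + (-5 - 2*(-1))))*83 = 80 + (5*(0 + (-5 + 2)))*83 = 80 + (5*(0 - 3))*83 = 80 + (5*(-3))*83 = 80 - 15*83 = 80 - 1245 = -1165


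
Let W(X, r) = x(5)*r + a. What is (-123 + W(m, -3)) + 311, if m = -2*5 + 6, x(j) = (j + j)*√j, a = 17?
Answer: 205 - 30*√5 ≈ 137.92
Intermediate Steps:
x(j) = 2*j^(3/2) (x(j) = (2*j)*√j = 2*j^(3/2))
m = -4 (m = -10 + 6 = -4)
W(X, r) = 17 + 10*r*√5 (W(X, r) = (2*5^(3/2))*r + 17 = (2*(5*√5))*r + 17 = (10*√5)*r + 17 = 10*r*√5 + 17 = 17 + 10*r*√5)
(-123 + W(m, -3)) + 311 = (-123 + (17 + 10*(-3)*√5)) + 311 = (-123 + (17 - 30*√5)) + 311 = (-106 - 30*√5) + 311 = 205 - 30*√5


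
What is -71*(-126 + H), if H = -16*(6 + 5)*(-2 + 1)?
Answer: -3550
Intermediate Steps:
H = 176 (H = -176*(-1) = -16*(-11) = 176)
-71*(-126 + H) = -71*(-126 + 176) = -71*50 = -3550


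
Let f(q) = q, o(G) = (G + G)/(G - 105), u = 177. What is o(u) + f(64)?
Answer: 827/12 ≈ 68.917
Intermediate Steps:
o(G) = 2*G/(-105 + G) (o(G) = (2*G)/(-105 + G) = 2*G/(-105 + G))
o(u) + f(64) = 2*177/(-105 + 177) + 64 = 2*177/72 + 64 = 2*177*(1/72) + 64 = 59/12 + 64 = 827/12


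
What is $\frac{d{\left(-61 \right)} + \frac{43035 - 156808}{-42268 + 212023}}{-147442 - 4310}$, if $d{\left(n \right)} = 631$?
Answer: $- \frac{13375204}{3220082595} \approx -0.0041537$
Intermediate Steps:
$\frac{d{\left(-61 \right)} + \frac{43035 - 156808}{-42268 + 212023}}{-147442 - 4310} = \frac{631 + \frac{43035 - 156808}{-42268 + 212023}}{-147442 - 4310} = \frac{631 - \frac{113773}{169755}}{-151752} = \left(631 - \frac{113773}{169755}\right) \left(- \frac{1}{151752}\right) = \frac{107001632}{169755} \left(- \frac{1}{151752}\right) = - \frac{13375204}{3220082595}$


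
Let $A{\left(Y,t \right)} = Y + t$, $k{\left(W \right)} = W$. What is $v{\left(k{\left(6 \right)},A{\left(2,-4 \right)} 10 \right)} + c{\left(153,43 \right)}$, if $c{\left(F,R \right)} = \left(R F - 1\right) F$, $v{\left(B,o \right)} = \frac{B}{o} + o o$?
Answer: $\frac{10068337}{10} \approx 1.0068 \cdot 10^{6}$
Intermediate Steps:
$v{\left(B,o \right)} = o^{2} + \frac{B}{o}$ ($v{\left(B,o \right)} = \frac{B}{o} + o^{2} = o^{2} + \frac{B}{o}$)
$c{\left(F,R \right)} = F \left(-1 + F R\right)$ ($c{\left(F,R \right)} = \left(F R - 1\right) F = \left(-1 + F R\right) F = F \left(-1 + F R\right)$)
$v{\left(k{\left(6 \right)},A{\left(2,-4 \right)} 10 \right)} + c{\left(153,43 \right)} = \frac{6 + \left(\left(2 - 4\right) 10\right)^{3}}{\left(2 - 4\right) 10} + 153 \left(-1 + 153 \cdot 43\right) = \frac{6 + \left(\left(-2\right) 10\right)^{3}}{\left(-2\right) 10} + 153 \left(-1 + 6579\right) = \frac{6 + \left(-20\right)^{3}}{-20} + 153 \cdot 6578 = - \frac{6 - 8000}{20} + 1006434 = \left(- \frac{1}{20}\right) \left(-7994\right) + 1006434 = \frac{3997}{10} + 1006434 = \frac{10068337}{10}$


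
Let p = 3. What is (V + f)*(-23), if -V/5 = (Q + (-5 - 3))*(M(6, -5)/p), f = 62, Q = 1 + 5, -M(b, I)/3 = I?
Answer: -2576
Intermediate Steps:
M(b, I) = -3*I
Q = 6
V = 50 (V = -5*(6 + (-5 - 3))*-3*(-5)/3 = -5*(6 - 8)*15*(⅓) = -(-10)*5 = -5*(-10) = 50)
(V + f)*(-23) = (50 + 62)*(-23) = 112*(-23) = -2576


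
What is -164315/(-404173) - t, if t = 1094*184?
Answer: -81358243893/404173 ≈ -2.0130e+5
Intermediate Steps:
t = 201296
-164315/(-404173) - t = -164315/(-404173) - 1*201296 = -164315*(-1/404173) - 201296 = 164315/404173 - 201296 = -81358243893/404173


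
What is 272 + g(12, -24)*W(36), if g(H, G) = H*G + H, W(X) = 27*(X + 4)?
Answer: -297808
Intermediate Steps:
W(X) = 108 + 27*X (W(X) = 27*(4 + X) = 108 + 27*X)
g(H, G) = H + G*H (g(H, G) = G*H + H = H + G*H)
272 + g(12, -24)*W(36) = 272 + (12*(1 - 24))*(108 + 27*36) = 272 + (12*(-23))*(108 + 972) = 272 - 276*1080 = 272 - 298080 = -297808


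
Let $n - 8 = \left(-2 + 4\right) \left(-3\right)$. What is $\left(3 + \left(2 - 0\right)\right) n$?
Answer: $10$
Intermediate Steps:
$n = 2$ ($n = 8 + \left(-2 + 4\right) \left(-3\right) = 8 + 2 \left(-3\right) = 8 - 6 = 2$)
$\left(3 + \left(2 - 0\right)\right) n = \left(3 + \left(2 - 0\right)\right) 2 = \left(3 + \left(2 + 0\right)\right) 2 = \left(3 + 2\right) 2 = 5 \cdot 2 = 10$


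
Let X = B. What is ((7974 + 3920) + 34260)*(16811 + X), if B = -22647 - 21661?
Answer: -1269096538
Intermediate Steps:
B = -44308
X = -44308
((7974 + 3920) + 34260)*(16811 + X) = ((7974 + 3920) + 34260)*(16811 - 44308) = (11894 + 34260)*(-27497) = 46154*(-27497) = -1269096538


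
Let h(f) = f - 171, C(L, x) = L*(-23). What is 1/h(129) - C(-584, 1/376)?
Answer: -564145/42 ≈ -13432.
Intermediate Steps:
C(L, x) = -23*L
h(f) = -171 + f
1/h(129) - C(-584, 1/376) = 1/(-171 + 129) - (-23)*(-584) = 1/(-42) - 1*13432 = -1/42 - 13432 = -564145/42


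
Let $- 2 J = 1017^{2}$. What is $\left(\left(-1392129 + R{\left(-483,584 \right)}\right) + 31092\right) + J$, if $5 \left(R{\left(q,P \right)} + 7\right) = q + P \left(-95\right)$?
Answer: $- \frac{18893811}{10} \approx -1.8894 \cdot 10^{6}$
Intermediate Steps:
$J = - \frac{1034289}{2}$ ($J = - \frac{1017^{2}}{2} = \left(- \frac{1}{2}\right) 1034289 = - \frac{1034289}{2} \approx -5.1714 \cdot 10^{5}$)
$R{\left(q,P \right)} = -7 - 19 P + \frac{q}{5}$ ($R{\left(q,P \right)} = -7 + \frac{q + P \left(-95\right)}{5} = -7 + \frac{q - 95 P}{5} = -7 - \left(19 P - \frac{q}{5}\right) = -7 - 19 P + \frac{q}{5}$)
$\left(\left(-1392129 + R{\left(-483,584 \right)}\right) + 31092\right) + J = \left(\left(-1392129 - \frac{55998}{5}\right) + 31092\right) - \frac{1034289}{2} = \left(- \frac{7016643}{5} + 31092\right) - \frac{1034289}{2} = - \frac{6861183}{5} - \frac{1034289}{2} = - \frac{18893811}{10}$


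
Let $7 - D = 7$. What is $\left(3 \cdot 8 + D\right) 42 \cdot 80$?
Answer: $80640$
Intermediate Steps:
$D = 0$ ($D = 7 - 7 = 0$)
$\left(3 \cdot 8 + D\right) 42 \cdot 80 = \left(3 \cdot 8 + 0\right) 42 \cdot 80 = \left(24 + 0\right) 42 \cdot 80 = 24 \cdot 42 \cdot 80 = 1008 \cdot 80 = 80640$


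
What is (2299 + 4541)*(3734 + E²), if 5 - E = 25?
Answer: 28276560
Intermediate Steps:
E = -20 (E = 5 - 1*25 = 5 - 25 = -20)
(2299 + 4541)*(3734 + E²) = (2299 + 4541)*(3734 + (-20)²) = 6840*(3734 + 400) = 6840*4134 = 28276560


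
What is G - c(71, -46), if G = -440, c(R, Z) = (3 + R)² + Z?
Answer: -5870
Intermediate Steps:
c(R, Z) = Z + (3 + R)²
G - c(71, -46) = -440 - (-46 + (3 + 71)²) = -440 - (-46 + 74²) = -440 - (-46 + 5476) = -440 - 1*5430 = -440 - 5430 = -5870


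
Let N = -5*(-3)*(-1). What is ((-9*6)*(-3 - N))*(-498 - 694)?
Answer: 772416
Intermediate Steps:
N = -15 (N = 15*(-1) = -15)
((-9*6)*(-3 - N))*(-498 - 694) = ((-9*6)*(-3 - 1*(-15)))*(-498 - 694) = -54*(-3 + 15)*(-1192) = -54*12*(-1192) = -648*(-1192) = 772416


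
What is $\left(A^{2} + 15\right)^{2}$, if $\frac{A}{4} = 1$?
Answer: $961$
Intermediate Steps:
$A = 4$ ($A = 4 \cdot 1 = 4$)
$\left(A^{2} + 15\right)^{2} = \left(4^{2} + 15\right)^{2} = \left(16 + 15\right)^{2} = 31^{2} = 961$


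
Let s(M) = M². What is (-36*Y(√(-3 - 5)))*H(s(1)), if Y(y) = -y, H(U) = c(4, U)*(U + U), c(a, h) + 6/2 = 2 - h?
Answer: -288*I*√2 ≈ -407.29*I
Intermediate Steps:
c(a, h) = -1 - h (c(a, h) = -3 + (2 - h) = -1 - h)
H(U) = 2*U*(-1 - U) (H(U) = (-1 - U)*(U + U) = (-1 - U)*(2*U) = 2*U*(-1 - U))
(-36*Y(√(-3 - 5)))*H(s(1)) = (-(-36)*√(-3 - 5))*(-2*1²*(1 + 1²)) = (-(-36)*√(-8))*(-2*1*(1 + 1)) = (-(-36)*2*I*√2)*(-2*1*2) = -(-72)*I*√2*(-4) = (72*I*√2)*(-4) = -288*I*√2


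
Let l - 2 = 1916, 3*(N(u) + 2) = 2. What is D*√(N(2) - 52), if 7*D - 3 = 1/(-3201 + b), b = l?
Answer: 15392*I*√30/26943 ≈ 3.129*I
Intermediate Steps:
N(u) = -4/3 (N(u) = -2 + (⅓)*2 = -2 + ⅔ = -4/3)
l = 1918 (l = 2 + 1916 = 1918)
b = 1918
D = 3848/8981 (D = 3/7 + 1/(7*(-3201 + 1918)) = 3/7 + (⅐)/(-1283) = 3/7 + (⅐)*(-1/1283) = 3/7 - 1/8981 = 3848/8981 ≈ 0.42846)
D*√(N(2) - 52) = 3848*√(-4/3 - 52)/8981 = 3848*√(-160/3)/8981 = 3848*(4*I*√30/3)/8981 = 15392*I*√30/26943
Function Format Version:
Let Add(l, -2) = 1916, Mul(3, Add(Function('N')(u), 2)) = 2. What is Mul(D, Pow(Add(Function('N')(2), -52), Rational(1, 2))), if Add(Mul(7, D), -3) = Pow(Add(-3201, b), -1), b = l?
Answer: Mul(Rational(15392, 26943), I, Pow(30, Rational(1, 2))) ≈ Mul(3.1290, I)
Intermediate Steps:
Function('N')(u) = Rational(-4, 3) (Function('N')(u) = Add(-2, Mul(Rational(1, 3), 2)) = Add(-2, Rational(2, 3)) = Rational(-4, 3))
l = 1918 (l = Add(2, 1916) = 1918)
b = 1918
D = Rational(3848, 8981) (D = Add(Rational(3, 7), Mul(Rational(1, 7), Pow(Add(-3201, 1918), -1))) = Add(Rational(3, 7), Mul(Rational(1, 7), Pow(-1283, -1))) = Add(Rational(3, 7), Mul(Rational(1, 7), Rational(-1, 1283))) = Add(Rational(3, 7), Rational(-1, 8981)) = Rational(3848, 8981) ≈ 0.42846)
Mul(D, Pow(Add(Function('N')(2), -52), Rational(1, 2))) = Mul(Rational(3848, 8981), Pow(Add(Rational(-4, 3), -52), Rational(1, 2))) = Mul(Rational(3848, 8981), Pow(Rational(-160, 3), Rational(1, 2))) = Mul(Rational(3848, 8981), Mul(Rational(4, 3), I, Pow(30, Rational(1, 2)))) = Mul(Rational(15392, 26943), I, Pow(30, Rational(1, 2)))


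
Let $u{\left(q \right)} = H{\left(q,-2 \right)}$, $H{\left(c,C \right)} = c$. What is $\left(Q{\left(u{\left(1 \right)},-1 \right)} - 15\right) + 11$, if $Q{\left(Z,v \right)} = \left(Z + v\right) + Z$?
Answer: $-3$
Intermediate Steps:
$u{\left(q \right)} = q$
$Q{\left(Z,v \right)} = v + 2 Z$
$\left(Q{\left(u{\left(1 \right)},-1 \right)} - 15\right) + 11 = \left(\left(-1 + 2 \cdot 1\right) - 15\right) + 11 = \left(\left(-1 + 2\right) - 15\right) + 11 = \left(1 - 15\right) + 11 = -14 + 11 = -3$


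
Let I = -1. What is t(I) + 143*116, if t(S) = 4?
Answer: 16592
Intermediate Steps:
t(I) + 143*116 = 4 + 143*116 = 4 + 16588 = 16592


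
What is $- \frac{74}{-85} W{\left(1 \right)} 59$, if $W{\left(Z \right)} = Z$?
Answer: $\frac{4366}{85} \approx 51.365$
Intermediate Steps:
$- \frac{74}{-85} W{\left(1 \right)} 59 = - \frac{74}{-85} \cdot 1 \cdot 59 = \left(-74\right) \left(- \frac{1}{85}\right) 1 \cdot 59 = \frac{74}{85} \cdot 1 \cdot 59 = \frac{74}{85} \cdot 59 = \frac{4366}{85}$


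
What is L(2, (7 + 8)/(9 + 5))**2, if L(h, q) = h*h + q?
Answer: 5041/196 ≈ 25.719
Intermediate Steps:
L(h, q) = q + h**2 (L(h, q) = h**2 + q = q + h**2)
L(2, (7 + 8)/(9 + 5))**2 = ((7 + 8)/(9 + 5) + 2**2)**2 = (15/14 + 4)**2 = (71/14)**2 = 5041/196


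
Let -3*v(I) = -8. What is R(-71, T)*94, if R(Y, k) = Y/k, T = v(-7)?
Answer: -10011/4 ≈ -2502.8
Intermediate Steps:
v(I) = 8/3 (v(I) = -⅓*(-8) = 8/3)
T = 8/3 ≈ 2.6667
R(-71, T)*94 = -71/8/3*94 = -71*3/8*94 = -213/8*94 = -10011/4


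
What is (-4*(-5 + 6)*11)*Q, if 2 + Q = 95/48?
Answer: 11/12 ≈ 0.91667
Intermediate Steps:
Q = -1/48 (Q = -2 + 95/48 = -1/48 ≈ -0.020833)
(-4*(-5 + 6)*11)*Q = (-4*(-5 + 6)*11)*(-1/48) = (-4*1*11)*(-1/48) = -4*11*(-1/48) = -44*(-1/48) = 11/12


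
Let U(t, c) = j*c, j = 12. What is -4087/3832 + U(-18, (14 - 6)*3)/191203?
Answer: -780343045/732689896 ≈ -1.0650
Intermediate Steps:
U(t, c) = 12*c
-4087/3832 + U(-18, (14 - 6)*3)/191203 = -4087/3832 + (12*((14 - 6)*3))/191203 = -4087*1/3832 + (12*(8*3))*(1/191203) = -4087/3832 + (12*24)*(1/191203) = -4087/3832 + 288*(1/191203) = -4087/3832 + 288/191203 = -780343045/732689896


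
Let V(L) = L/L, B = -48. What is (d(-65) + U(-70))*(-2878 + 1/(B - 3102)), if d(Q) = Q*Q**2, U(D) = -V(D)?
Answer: 138315400157/175 ≈ 7.9037e+8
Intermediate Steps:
V(L) = 1
U(D) = -1 (U(D) = -1*1 = -1)
d(Q) = Q**3
(d(-65) + U(-70))*(-2878 + 1/(B - 3102)) = ((-65)**3 - 1)*(-2878 + 1/(-48 - 3102)) = (-274625 - 1)*(-2878 + 1/(-3150)) = -274626*(-2878 - 1/3150) = -274626*(-9065701/3150) = 138315400157/175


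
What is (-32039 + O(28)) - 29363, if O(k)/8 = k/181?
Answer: -11113538/181 ≈ -61401.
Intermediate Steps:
O(k) = 8*k/181 (O(k) = 8*(k/181) = 8*k/181)
(-32039 + O(28)) - 29363 = (-32039 + (8/181)*28) - 29363 = (-32039 + 224/181) - 29363 = -5798835/181 - 29363 = -11113538/181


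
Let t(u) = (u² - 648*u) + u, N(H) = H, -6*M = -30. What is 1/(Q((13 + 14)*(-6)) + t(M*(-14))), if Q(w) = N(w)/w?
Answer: 1/50191 ≈ 1.9924e-5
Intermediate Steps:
M = 5 (M = -⅙*(-30) = 5)
t(u) = u² - 647*u
Q(w) = 1 (Q(w) = w/w = 1)
1/(Q((13 + 14)*(-6)) + t(M*(-14))) = 1/(1 + (5*(-14))*(-647 + 5*(-14))) = 1/(1 - 70*(-647 - 70)) = 1/(1 - 70*(-717)) = 1/(1 + 50190) = 1/50191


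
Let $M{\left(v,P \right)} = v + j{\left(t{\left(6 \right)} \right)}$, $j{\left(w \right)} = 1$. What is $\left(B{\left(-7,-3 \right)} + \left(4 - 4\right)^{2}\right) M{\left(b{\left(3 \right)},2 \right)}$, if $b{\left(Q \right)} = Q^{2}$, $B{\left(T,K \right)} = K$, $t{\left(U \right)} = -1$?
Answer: $-30$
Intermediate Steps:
$M{\left(v,P \right)} = 1 + v$ ($M{\left(v,P \right)} = v + 1 = 1 + v$)
$\left(B{\left(-7,-3 \right)} + \left(4 - 4\right)^{2}\right) M{\left(b{\left(3 \right)},2 \right)} = \left(-3 + \left(4 - 4\right)^{2}\right) \left(1 + 3^{2}\right) = \left(-3 + 0^{2}\right) \left(1 + 9\right) = \left(-3 + 0\right) 10 = \left(-3\right) 10 = -30$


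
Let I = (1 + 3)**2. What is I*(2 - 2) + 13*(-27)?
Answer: -351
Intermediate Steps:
I = 16 (I = 4**2 = 16)
I*(2 - 2) + 13*(-27) = 16*(2 - 2) + 13*(-27) = 16*0 - 351 = 0 - 351 = -351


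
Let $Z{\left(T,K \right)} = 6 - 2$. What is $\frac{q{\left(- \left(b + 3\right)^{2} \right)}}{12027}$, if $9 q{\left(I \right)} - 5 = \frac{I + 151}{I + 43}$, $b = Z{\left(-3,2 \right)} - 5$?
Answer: $\frac{2}{24687} \approx 8.1014 \cdot 10^{-5}$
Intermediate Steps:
$Z{\left(T,K \right)} = 4$ ($Z{\left(T,K \right)} = 6 - 2 = 4$)
$b = -1$ ($b = 4 - 5 = -1$)
$q{\left(I \right)} = \frac{5}{9} + \frac{151 + I}{9 \left(43 + I\right)}$ ($q{\left(I \right)} = \frac{5}{9} + \frac{\left(I + 151\right) \frac{1}{I + 43}}{9} = \frac{5}{9} + \frac{\left(151 + I\right) \frac{1}{43 + I}}{9} = \frac{5}{9} + \frac{\frac{1}{43 + I} \left(151 + I\right)}{9} = \frac{5}{9} + \frac{151 + I}{9 \left(43 + I\right)}$)
$\frac{q{\left(- \left(b + 3\right)^{2} \right)}}{12027} = \frac{\frac{2}{3} \frac{1}{43 - \left(-1 + 3\right)^{2}} \left(61 - \left(-1 + 3\right)^{2}\right)}{12027} = \frac{2 \left(61 - 2^{2}\right)}{3 \left(43 - 2^{2}\right)} \frac{1}{12027} = \frac{2 \left(61 - 4\right)}{3 \left(43 - 4\right)} \frac{1}{12027} = \frac{2}{3} \cdot \frac{1}{39} \cdot 57 \cdot \frac{1}{12027} = \frac{38}{39} \cdot \frac{1}{12027} = \frac{2}{24687}$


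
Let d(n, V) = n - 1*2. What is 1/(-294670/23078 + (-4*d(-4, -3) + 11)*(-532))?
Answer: -11539/215003515 ≈ -5.3669e-5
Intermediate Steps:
d(n, V) = -2 + n (d(n, V) = n - 2 = -2 + n)
1/(-294670/23078 + (-4*d(-4, -3) + 11)*(-532)) = 1/(-294670/23078 + (-4*(-2 - 4) + 11)*(-532)) = 1/(-294670*1/23078 + (-4*(-6) + 11)*(-532)) = 1/(-147335/11539 + (24 + 11)*(-532)) = 1/(-147335/11539 + 35*(-532)) = 1/(-147335/11539 - 18620) = 1/(-215003515/11539) = -11539/215003515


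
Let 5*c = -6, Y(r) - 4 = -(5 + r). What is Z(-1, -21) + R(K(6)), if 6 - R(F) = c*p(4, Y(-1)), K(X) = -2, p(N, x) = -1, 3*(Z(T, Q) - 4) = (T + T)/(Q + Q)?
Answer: 2777/315 ≈ 8.8159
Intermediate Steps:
Y(r) = -1 - r (Y(r) = 4 - (5 + r) = 4 + (-5 - r) = -1 - r)
Z(T, Q) = 4 + T/(3*Q) (Z(T, Q) = 4 + ((T + T)/(Q + Q))/3 = 4 + ((2*T)/((2*Q)))/3 = 4 + ((2*T)*(1/(2*Q)))/3 = 4 + (T/Q)/3 = 4 + T/(3*Q))
c = -6/5 (c = (1/5)*(-6) = -6/5 ≈ -1.2000)
R(F) = 24/5 (R(F) = 6 - (-6)*(-1)/5 = 6 - 1*6/5 = 6 - 6/5 = 24/5)
Z(-1, -21) + R(K(6)) = (4 + (1/3)*(-1)/(-21)) + 24/5 = (4 + (1/3)*(-1)*(-1/21)) + 24/5 = (4 + 1/63) + 24/5 = 253/63 + 24/5 = 2777/315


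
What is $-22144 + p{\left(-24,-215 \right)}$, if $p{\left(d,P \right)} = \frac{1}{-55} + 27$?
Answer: $- \frac{1216436}{55} \approx -22117.0$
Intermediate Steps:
$p{\left(d,P \right)} = \frac{1484}{55}$ ($p{\left(d,P \right)} = - \frac{1}{55} + 27 = \frac{1484}{55}$)
$-22144 + p{\left(-24,-215 \right)} = -22144 + \frac{1484}{55} = - \frac{1216436}{55}$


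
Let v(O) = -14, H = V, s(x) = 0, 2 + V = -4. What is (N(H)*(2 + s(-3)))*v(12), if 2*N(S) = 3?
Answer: -42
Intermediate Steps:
V = -6 (V = -2 - 4 = -6)
H = -6
N(S) = 3/2 (N(S) = (½)*3 = 3/2)
(N(H)*(2 + s(-3)))*v(12) = (3*(2 + 0)/2)*(-14) = ((3/2)*2)*(-14) = 3*(-14) = -42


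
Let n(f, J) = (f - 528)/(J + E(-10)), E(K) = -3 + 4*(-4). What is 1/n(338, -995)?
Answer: 507/95 ≈ 5.3368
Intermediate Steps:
E(K) = -19 (E(K) = -3 - 16 = -19)
n(f, J) = (-528 + f)/(-19 + J) (n(f, J) = (f - 528)/(J - 19) = (-528 + f)/(-19 + J))
1/n(338, -995) = 1/((-528 + 338)/(-19 - 995)) = 1/(-190/(-1014)) = 1/(-1/1014*(-190)) = 1/(95/507) = 507/95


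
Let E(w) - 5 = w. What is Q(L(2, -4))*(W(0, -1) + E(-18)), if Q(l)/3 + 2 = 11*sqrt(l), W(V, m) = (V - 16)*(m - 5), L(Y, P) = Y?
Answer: -498 + 2739*sqrt(2) ≈ 3375.5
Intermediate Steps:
W(V, m) = (-16 + V)*(-5 + m)
E(w) = 5 + w
Q(l) = -6 + 33*sqrt(l) (Q(l) = -6 + 3*(11*sqrt(l)) = -6 + 33*sqrt(l))
Q(L(2, -4))*(W(0, -1) + E(-18)) = (-6 + 33*sqrt(2))*((80 - 16*(-1) - 5*0 + 0*(-1)) + (5 - 18)) = (-6 + 33*sqrt(2))*((80 + 16 + 0 + 0) - 13) = (-6 + 33*sqrt(2))*(96 - 13) = (-6 + 33*sqrt(2))*83 = -498 + 2739*sqrt(2)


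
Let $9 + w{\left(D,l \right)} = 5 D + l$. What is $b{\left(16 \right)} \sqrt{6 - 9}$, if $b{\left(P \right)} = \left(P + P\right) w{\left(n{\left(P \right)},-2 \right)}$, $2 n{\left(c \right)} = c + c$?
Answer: $2208 i \sqrt{3} \approx 3824.4 i$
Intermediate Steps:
$n{\left(c \right)} = c$ ($n{\left(c \right)} = \frac{c + c}{2} = \frac{2 c}{2} = c$)
$w{\left(D,l \right)} = -9 + l + 5 D$ ($w{\left(D,l \right)} = -9 + \left(5 D + l\right) = -9 + \left(l + 5 D\right) = -9 + l + 5 D$)
$b{\left(P \right)} = 2 P \left(-11 + 5 P\right)$ ($b{\left(P \right)} = \left(P + P\right) \left(-9 - 2 + 5 P\right) = 2 P \left(-11 + 5 P\right)$)
$b{\left(16 \right)} \sqrt{6 - 9} = 2 \cdot 16 \left(-11 + 5 \cdot 16\right) \sqrt{6 - 9} = 2 \cdot 16 \left(-11 + 80\right) \sqrt{-3} = 2 \cdot 16 \cdot 69 i \sqrt{3} = 2208 i \sqrt{3}$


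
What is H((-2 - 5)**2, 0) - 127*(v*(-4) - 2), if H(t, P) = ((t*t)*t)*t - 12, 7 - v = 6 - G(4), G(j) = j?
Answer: 5767583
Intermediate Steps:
v = 5 (v = 7 - (6 - 1*4) = 7 - (6 - 4) = 7 - 1*2 = 7 - 2 = 5)
H(t, P) = -12 + t**4 (H(t, P) = (t**2*t)*t - 12 = t**3*t - 12 = t**4 - 12 = -12 + t**4)
H((-2 - 5)**2, 0) - 127*(v*(-4) - 2) = (-12 + ((-2 - 5)**2)**4) - 127*(5*(-4) - 2) = (-12 + ((-7)**2)**4) - 127*(-20 - 2) = (-12 + 49**4) - 127*(-22) = (-12 + 5764801) + 2794 = 5764789 + 2794 = 5767583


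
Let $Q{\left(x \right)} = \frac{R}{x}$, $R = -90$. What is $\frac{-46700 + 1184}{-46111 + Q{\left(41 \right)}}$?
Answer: $\frac{1866156}{1890641} \approx 0.98705$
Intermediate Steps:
$Q{\left(x \right)} = - \frac{90}{x}$
$\frac{-46700 + 1184}{-46111 + Q{\left(41 \right)}} = \frac{-46700 + 1184}{-46111 - \frac{90}{41}} = - \frac{45516}{-46111 - \frac{90}{41}} = - \frac{45516}{- \frac{1890641}{41}} = \left(-45516\right) \left(- \frac{41}{1890641}\right) = \frac{1866156}{1890641}$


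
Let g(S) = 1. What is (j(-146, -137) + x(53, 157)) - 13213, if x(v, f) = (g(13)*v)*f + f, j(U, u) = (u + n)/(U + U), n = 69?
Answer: -345638/73 ≈ -4734.8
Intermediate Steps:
j(U, u) = (69 + u)/(2*U) (j(U, u) = (u + 69)/(U + U) = (69 + u)/((2*U)) = (69 + u)*(1/(2*U)) = (69 + u)/(2*U))
x(v, f) = f + f*v (x(v, f) = (1*v)*f + f = v*f + f = f*v + f = f + f*v)
(j(-146, -137) + x(53, 157)) - 13213 = ((1/2)*(69 - 137)/(-146) + 157*(1 + 53)) - 13213 = ((1/2)*(-1/146)*(-68) + 157*54) - 13213 = (17/73 + 8478) - 13213 = 618911/73 - 13213 = -345638/73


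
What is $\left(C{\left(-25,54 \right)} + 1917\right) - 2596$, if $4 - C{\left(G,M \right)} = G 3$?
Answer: $-600$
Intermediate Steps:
$C{\left(G,M \right)} = 4 - 3 G$ ($C{\left(G,M \right)} = 4 - G 3 = 4 - 3 G$)
$\left(C{\left(-25,54 \right)} + 1917\right) - 2596 = \left(\left(4 - -75\right) + 1917\right) - 2596 = \left(\left(4 + 75\right) + 1917\right) - 2596 = \left(79 + 1917\right) - 2596 = 1996 - 2596 = -600$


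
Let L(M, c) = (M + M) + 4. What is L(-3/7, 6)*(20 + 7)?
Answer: 594/7 ≈ 84.857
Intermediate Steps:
L(M, c) = 4 + 2*M (L(M, c) = 2*M + 4 = 4 + 2*M)
L(-3/7, 6)*(20 + 7) = (4 + 2*(-3/7))*(20 + 7) = (4 + 2*(-3*⅐))*27 = (4 + 2*(-3/7))*27 = (4 - 6/7)*27 = (22/7)*27 = 594/7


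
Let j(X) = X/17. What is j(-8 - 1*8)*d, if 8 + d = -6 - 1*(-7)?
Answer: 112/17 ≈ 6.5882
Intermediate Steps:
d = -7 (d = -8 + (-6 - 1*(-7)) = -8 + (-6 + 7) = -8 + 1 = -7)
j(X) = X/17 (j(X) = X*(1/17) = X/17)
j(-8 - 1*8)*d = ((-8 - 1*8)/17)*(-7) = ((-8 - 8)/17)*(-7) = ((1/17)*(-16))*(-7) = -16/17*(-7) = 112/17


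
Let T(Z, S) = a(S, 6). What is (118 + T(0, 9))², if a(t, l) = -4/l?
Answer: 123904/9 ≈ 13767.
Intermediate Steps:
T(Z, S) = -⅔ (T(Z, S) = -4/6 = -4*⅙ = -⅔)
(118 + T(0, 9))² = (118 - ⅔)² = (352/3)² = 123904/9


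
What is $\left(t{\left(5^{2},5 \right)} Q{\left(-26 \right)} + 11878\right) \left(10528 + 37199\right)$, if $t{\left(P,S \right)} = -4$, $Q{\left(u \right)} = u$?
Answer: $571864914$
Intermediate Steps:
$\left(t{\left(5^{2},5 \right)} Q{\left(-26 \right)} + 11878\right) \left(10528 + 37199\right) = \left(\left(-4\right) \left(-26\right) + 11878\right) \left(10528 + 37199\right) = \left(104 + 11878\right) 47727 = 11982 \cdot 47727 = 571864914$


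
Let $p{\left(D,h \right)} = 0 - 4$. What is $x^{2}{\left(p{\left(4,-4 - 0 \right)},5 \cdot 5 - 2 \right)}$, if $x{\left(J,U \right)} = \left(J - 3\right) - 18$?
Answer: $625$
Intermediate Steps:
$p{\left(D,h \right)} = -4$ ($p{\left(D,h \right)} = 0 - 4 = -4$)
$x{\left(J,U \right)} = -21 + J$ ($x{\left(J,U \right)} = \left(-3 + J\right) - 18 = -21 + J$)
$x^{2}{\left(p{\left(4,-4 - 0 \right)},5 \cdot 5 - 2 \right)} = \left(-21 - 4\right)^{2} = \left(-25\right)^{2} = 625$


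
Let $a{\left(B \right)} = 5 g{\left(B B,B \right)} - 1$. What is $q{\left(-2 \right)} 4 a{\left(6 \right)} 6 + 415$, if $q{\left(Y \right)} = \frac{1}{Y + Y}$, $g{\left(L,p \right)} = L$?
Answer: $-659$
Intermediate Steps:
$q{\left(Y \right)} = \frac{1}{2 Y}$
$a{\left(B \right)} = -1 + 5 B^{2}$ ($a{\left(B \right)} = 5 B B - 1 = 5 B^{2} - 1 = -1 + 5 B^{2}$)
$q{\left(-2 \right)} 4 a{\left(6 \right)} 6 + 415 = \frac{1}{2 \left(-2\right)} 4 \left(-1 + 5 \cdot 6^{2}\right) 6 + 415 = \frac{1}{2} \left(- \frac{1}{2}\right) 4 \left(-1 + 5 \cdot 36\right) 6 + 415 = - \frac{4 \left(-1 + 180\right) 6}{4} + 415 = - \frac{4 \cdot 179 \cdot 6}{4} + 415 = - \frac{716 \cdot 6}{4} + 415 = \left(- \frac{1}{4}\right) 4296 + 415 = -1074 + 415 = -659$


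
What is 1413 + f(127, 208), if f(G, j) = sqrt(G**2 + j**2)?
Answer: 1413 + sqrt(59393) ≈ 1656.7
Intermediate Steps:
1413 + f(127, 208) = 1413 + sqrt(127**2 + 208**2) = 1413 + sqrt(16129 + 43264) = 1413 + sqrt(59393)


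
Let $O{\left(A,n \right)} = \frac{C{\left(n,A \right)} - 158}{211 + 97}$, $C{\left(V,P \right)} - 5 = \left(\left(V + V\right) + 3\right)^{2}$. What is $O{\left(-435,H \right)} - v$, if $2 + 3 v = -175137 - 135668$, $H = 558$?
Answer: $\frac{24871145}{231} \approx 1.0767 \cdot 10^{5}$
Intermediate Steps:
$C{\left(V,P \right)} = 5 + \left(3 + 2 V\right)^{2}$ ($C{\left(V,P \right)} = 5 + \left(\left(V + V\right) + 3\right)^{2} = 5 + \left(2 V + 3\right)^{2} = 5 + \left(3 + 2 V\right)^{2}$)
$v = - \frac{310807}{3}$ ($v = - \frac{2}{3} + \frac{-175137 - 135668}{3} = - \frac{2}{3} + \frac{1}{3} \left(-310805\right) = - \frac{2}{3} - \frac{310805}{3} = - \frac{310807}{3} \approx -1.036 \cdot 10^{5}$)
$O{\left(A,n \right)} = - \frac{153}{308} + \frac{\left(3 + 2 n\right)^{2}}{308}$ ($O{\left(A,n \right)} = \frac{\left(5 + \left(3 + 2 n\right)^{2}\right) - 158}{211 + 97} = \frac{-153 + \left(3 + 2 n\right)^{2}}{308} = \left(-153 + \left(3 + 2 n\right)^{2}\right) \frac{1}{308} = - \frac{153}{308} + \frac{\left(3 + 2 n\right)^{2}}{308}$)
$O{\left(-435,H \right)} - v = \left(- \frac{153}{308} + \frac{\left(3 + 2 \cdot 558\right)^{2}}{308}\right) - - \frac{310807}{3} = \left(- \frac{153}{308} + \frac{\left(3 + 1116\right)^{2}}{308}\right) + \frac{310807}{3} = \left(- \frac{153}{308} + \frac{1119^{2}}{308}\right) + \frac{310807}{3} = \left(- \frac{153}{308} + \frac{1}{308} \cdot 1252161\right) + \frac{310807}{3} = \left(- \frac{153}{308} + \frac{1252161}{308}\right) + \frac{310807}{3} = \frac{313002}{77} + \frac{310807}{3} = \frac{24871145}{231}$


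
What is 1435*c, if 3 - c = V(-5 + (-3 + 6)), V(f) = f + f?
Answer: 10045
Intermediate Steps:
V(f) = 2*f
c = 7 (c = 3 - 2*(-5 + (-3 + 6)) = 3 - 2*(-5 + 3) = 3 - 2*(-2) = 3 - 1*(-4) = 3 + 4 = 7)
1435*c = 1435*7 = 10045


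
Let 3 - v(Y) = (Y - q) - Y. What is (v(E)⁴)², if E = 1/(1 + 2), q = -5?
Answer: 256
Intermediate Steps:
E = ⅓ (E = 1/3 = ⅓ ≈ 0.33333)
v(Y) = -2 (v(Y) = 3 - ((Y - 1*(-5)) - Y) = 3 - ((Y + 5) - Y) = 3 - ((5 + Y) - Y) = 3 - 1*5 = 3 - 5 = -2)
(v(E)⁴)² = ((-2)⁴)² = 16² = 256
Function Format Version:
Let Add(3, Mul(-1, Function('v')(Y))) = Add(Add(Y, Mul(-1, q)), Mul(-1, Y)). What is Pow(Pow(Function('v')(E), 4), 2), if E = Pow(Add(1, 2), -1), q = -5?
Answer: 256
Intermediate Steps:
E = Rational(1, 3) (E = Pow(3, -1) = Rational(1, 3) ≈ 0.33333)
Function('v')(Y) = -2 (Function('v')(Y) = Add(3, Mul(-1, Add(Add(Y, Mul(-1, -5)), Mul(-1, Y)))) = Add(3, Mul(-1, Add(Add(Y, 5), Mul(-1, Y)))) = Add(3, Mul(-1, Add(Add(5, Y), Mul(-1, Y)))) = Add(3, Mul(-1, 5)) = Add(3, -5) = -2)
Pow(Pow(Function('v')(E), 4), 2) = Pow(Pow(-2, 4), 2) = Pow(16, 2) = 256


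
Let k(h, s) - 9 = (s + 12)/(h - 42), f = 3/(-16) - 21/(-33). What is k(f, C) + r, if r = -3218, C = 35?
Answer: -23475689/7313 ≈ -3210.1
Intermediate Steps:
f = 79/176 (f = 3*(-1/16) - 21*(-1/33) = -3/16 + 7/11 = 79/176 ≈ 0.44886)
k(h, s) = 9 + (12 + s)/(-42 + h) (k(h, s) = 9 + (s + 12)/(h - 42) = 9 + (12 + s)/(-42 + h))
k(f, C) + r = (-366 + 35 + 9*(79/176))/(-42 + 79/176) - 3218 = (-366 + 35 + 711/176)/(-7313/176) - 3218 = -176/7313*(-57545/176) - 3218 = 57545/7313 - 3218 = -23475689/7313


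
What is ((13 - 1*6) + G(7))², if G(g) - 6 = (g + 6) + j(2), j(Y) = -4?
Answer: 484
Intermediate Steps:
G(g) = 8 + g (G(g) = 6 + ((g + 6) - 4) = 6 + ((6 + g) - 4) = 6 + (2 + g) = 8 + g)
((13 - 1*6) + G(7))² = ((13 - 1*6) + (8 + 7))² = ((13 - 6) + 15)² = (7 + 15)² = 22² = 484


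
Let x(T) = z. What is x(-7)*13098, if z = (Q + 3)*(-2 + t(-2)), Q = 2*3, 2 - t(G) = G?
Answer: 235764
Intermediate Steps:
t(G) = 2 - G
Q = 6
z = 18 (z = (6 + 3)*(-2 + (2 - 1*(-2))) = 9*(-2 + (2 + 2)) = 9*(-2 + 4) = 9*2 = 18)
x(T) = 18
x(-7)*13098 = 18*13098 = 235764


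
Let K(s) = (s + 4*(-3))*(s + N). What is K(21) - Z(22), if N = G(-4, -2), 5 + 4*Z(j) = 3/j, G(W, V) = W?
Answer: 13571/88 ≈ 154.22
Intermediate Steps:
Z(j) = -5/4 + 3/(4*j) (Z(j) = -5/4 + (3/j)/4 = -5/4 + 3/(4*j))
N = -4
K(s) = (-12 + s)*(-4 + s) (K(s) = (s + 4*(-3))*(s - 4) = (s - 12)*(-4 + s) = (-12 + s)*(-4 + s))
K(21) - Z(22) = (48 + 21² - 16*21) - (3 - 5*22)/(4*22) = (48 + 441 - 336) - (3 - 110)/(4*22) = 153 - (-107)/(4*22) = 153 - 1*(-107/88) = 153 + 107/88 = 13571/88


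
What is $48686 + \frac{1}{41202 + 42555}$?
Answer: $\frac{4077793303}{83757} \approx 48686.0$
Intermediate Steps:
$48686 + \frac{1}{41202 + 42555} = 48686 + \frac{1}{83757} = \frac{4077793303}{83757}$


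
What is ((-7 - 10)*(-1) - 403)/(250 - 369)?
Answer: 386/119 ≈ 3.2437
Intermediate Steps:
((-7 - 10)*(-1) - 403)/(250 - 369) = (-17*(-1) - 403)/(-119) = (17 - 403)*(-1/119) = -386*(-1/119) = 386/119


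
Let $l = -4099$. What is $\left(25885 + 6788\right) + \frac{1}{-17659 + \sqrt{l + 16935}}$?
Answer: $\frac{10188338092826}{311827445} - \frac{2 \sqrt{3209}}{311827445} \approx 32673.0$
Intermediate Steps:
$\left(25885 + 6788\right) + \frac{1}{-17659 + \sqrt{l + 16935}} = \left(25885 + 6788\right) + \frac{1}{-17659 + \sqrt{-4099 + 16935}} = 32673 + \frac{1}{-17659 + \sqrt{12836}} = 32673 + \frac{1}{-17659 + 2 \sqrt{3209}}$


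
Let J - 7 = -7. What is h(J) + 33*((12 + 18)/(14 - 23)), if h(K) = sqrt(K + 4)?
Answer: -108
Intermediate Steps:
J = 0 (J = 7 - 7 = 0)
h(K) = sqrt(4 + K)
h(J) + 33*((12 + 18)/(14 - 23)) = sqrt(4 + 0) + 33*((12 + 18)/(14 - 23)) = sqrt(4) + 33*(30/(-9)) = 2 + 33*(30*(-1/9)) = 2 + 33*(-10/3) = 2 - 110 = -108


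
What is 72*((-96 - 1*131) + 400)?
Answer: 12456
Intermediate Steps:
72*((-96 - 1*131) + 400) = 72*((-96 - 131) + 400) = 72*(-227 + 400) = 72*173 = 12456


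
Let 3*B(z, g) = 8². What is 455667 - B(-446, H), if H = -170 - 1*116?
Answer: 1366937/3 ≈ 4.5565e+5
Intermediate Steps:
H = -286 (H = -170 - 116 = -286)
B(z, g) = 64/3 (B(z, g) = (⅓)*8² = (⅓)*64 = 64/3)
455667 - B(-446, H) = 455667 - 1*64/3 = 455667 - 64/3 = 1366937/3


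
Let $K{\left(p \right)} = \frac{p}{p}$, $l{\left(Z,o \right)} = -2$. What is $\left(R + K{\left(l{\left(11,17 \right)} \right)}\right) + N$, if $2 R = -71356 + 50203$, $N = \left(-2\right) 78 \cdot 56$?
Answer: $- \frac{38623}{2} \approx -19312.0$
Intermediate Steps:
$K{\left(p \right)} = 1$
$N = -8736$ ($N = \left(-156\right) 56 = -8736$)
$R = - \frac{21153}{2}$ ($R = \frac{-71356 + 50203}{2} = \frac{1}{2} \left(-21153\right) = - \frac{21153}{2} \approx -10577.0$)
$\left(R + K{\left(l{\left(11,17 \right)} \right)}\right) + N = \left(- \frac{21153}{2} + 1\right) - 8736 = - \frac{21151}{2} - 8736 = - \frac{38623}{2}$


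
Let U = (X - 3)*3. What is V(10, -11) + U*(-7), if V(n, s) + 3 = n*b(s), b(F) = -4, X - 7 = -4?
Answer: -43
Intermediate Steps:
X = 3 (X = 7 - 4 = 3)
V(n, s) = -3 - 4*n (V(n, s) = -3 + n*(-4) = -3 - 4*n)
U = 0 (U = (3 - 3)*3 = 0*3 = 0)
V(10, -11) + U*(-7) = (-3 - 4*10) + 0*(-7) = (-3 - 40) + 0 = -43 + 0 = -43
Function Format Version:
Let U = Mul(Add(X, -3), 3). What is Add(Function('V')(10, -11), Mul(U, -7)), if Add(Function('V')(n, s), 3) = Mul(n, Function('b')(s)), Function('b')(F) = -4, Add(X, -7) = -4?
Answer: -43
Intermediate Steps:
X = 3 (X = Add(7, -4) = 3)
Function('V')(n, s) = Add(-3, Mul(-4, n)) (Function('V')(n, s) = Add(-3, Mul(n, -4)) = Add(-3, Mul(-4, n)))
U = 0 (U = Mul(Add(3, -3), 3) = Mul(0, 3) = 0)
Add(Function('V')(10, -11), Mul(U, -7)) = Add(Add(-3, Mul(-4, 10)), Mul(0, -7)) = Add(Add(-3, -40), 0) = Add(-43, 0) = -43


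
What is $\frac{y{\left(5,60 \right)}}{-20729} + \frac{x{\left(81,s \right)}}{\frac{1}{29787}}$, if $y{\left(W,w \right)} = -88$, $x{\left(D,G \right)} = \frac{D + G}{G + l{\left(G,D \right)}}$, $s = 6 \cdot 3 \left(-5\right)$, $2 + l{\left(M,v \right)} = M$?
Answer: $\frac{5557108523}{3772678} \approx 1473.0$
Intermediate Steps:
$l{\left(M,v \right)} = -2 + M$
$s = -90$ ($s = 18 \left(-5\right) = -90$)
$x{\left(D,G \right)} = \frac{D + G}{-2 + 2 G}$ ($x{\left(D,G \right)} = \frac{D + G}{G + \left(-2 + G\right)} = \frac{D + G}{-2 + 2 G}$)
$\frac{y{\left(5,60 \right)}}{-20729} + \frac{x{\left(81,s \right)}}{\frac{1}{29787}} = - \frac{88}{-20729} + \frac{\frac{1}{2} \frac{1}{-1 - 90} \left(81 - 90\right)}{\frac{1}{29787}} = \left(-88\right) \left(- \frac{1}{20729}\right) + \frac{1}{2} \frac{1}{-91} \left(-9\right) \frac{1}{\frac{1}{29787}} = \frac{88}{20729} + \frac{1}{2} \left(- \frac{1}{91}\right) \left(-9\right) 29787 = \frac{88}{20729} + \frac{9}{182} \cdot 29787 = \frac{88}{20729} + \frac{268083}{182} = \frac{5557108523}{3772678}$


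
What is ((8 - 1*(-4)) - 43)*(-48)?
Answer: 1488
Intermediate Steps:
((8 - 1*(-4)) - 43)*(-48) = ((8 + 4) - 43)*(-48) = (12 - 43)*(-48) = -31*(-48) = 1488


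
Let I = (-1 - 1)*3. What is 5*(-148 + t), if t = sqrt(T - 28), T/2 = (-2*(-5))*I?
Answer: -740 + 10*I*sqrt(37) ≈ -740.0 + 60.828*I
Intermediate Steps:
I = -6 (I = -2*3 = -6)
T = -120 (T = 2*(-2*(-5)*(-6)) = 2*(10*(-6)) = 2*(-60) = -120)
t = 2*I*sqrt(37) (t = sqrt(-120 - 28) = sqrt(-148) = 2*I*sqrt(37) ≈ 12.166*I)
5*(-148 + t) = 5*(-148 + 2*I*sqrt(37)) = -740 + 10*I*sqrt(37)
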